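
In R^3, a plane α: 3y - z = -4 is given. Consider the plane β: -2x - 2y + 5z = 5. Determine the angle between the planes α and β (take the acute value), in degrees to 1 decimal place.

52.7

cos θ = |n₁·n₂| / (|n₁||n₂|) = |-11| / (√10 · √33).
θ = arccos(0.60553) ≈ 52.7°.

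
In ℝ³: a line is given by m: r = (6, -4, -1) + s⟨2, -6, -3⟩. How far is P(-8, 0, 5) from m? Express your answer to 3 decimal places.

Taking (6, -4, -1) on m with direction v = (2, -6, -3): w = P − (6, -4, -1) = (-14, 4, 6), and w × v = (24, -30, 76).
Distance = |w × v| / |v| = √7252 / √49 ≈ 12.166.

12.166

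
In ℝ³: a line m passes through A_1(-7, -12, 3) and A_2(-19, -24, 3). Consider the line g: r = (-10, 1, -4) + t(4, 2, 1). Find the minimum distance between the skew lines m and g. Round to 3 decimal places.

A direction vector for m is A_2 − A_1 = (-12, -12, 0).
Common perpendicular direction n = (-12, -12, 0) × (4, 2, 1) = (-12, 12, 24).
With w = (-10, 1, -4) − (-7, -12, 3) = (-3, 13, -7), w · n = 24.
Distance = |w · n| / |n| = |24| / √864 ≈ 0.816.

0.816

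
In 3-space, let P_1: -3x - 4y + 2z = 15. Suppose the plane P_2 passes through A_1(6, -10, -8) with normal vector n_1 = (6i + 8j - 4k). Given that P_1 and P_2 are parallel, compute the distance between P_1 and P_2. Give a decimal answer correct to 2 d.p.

1.67

P_2: n_1·r = n_1·A_1 gives 6x + 8y - 4z = -12.
Rescale P_2 by 1/(-2): -3x - 4y + 2z = 6. Then distance = |15 − 6| / √29 ≈ 1.67.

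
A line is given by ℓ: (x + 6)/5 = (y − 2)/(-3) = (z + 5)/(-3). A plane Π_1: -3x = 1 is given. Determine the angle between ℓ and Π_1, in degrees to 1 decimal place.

ℓ has direction (5, -3, -3) through (-6, 2, -5).
sin θ = |n·v| / (|n||v|) = |-15| / (√9 · √43) = 0.76249.
θ ≈ 49.7°.

49.7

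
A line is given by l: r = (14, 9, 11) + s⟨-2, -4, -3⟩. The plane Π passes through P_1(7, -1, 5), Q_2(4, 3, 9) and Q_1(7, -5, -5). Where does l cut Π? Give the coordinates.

P_1Q_2 = (-3, 4, 4), P_1Q_1 = (0, -4, -10); a normal to Π is P_1Q_2 × P_1Q_1 = (-24, -30, 12).
Using P_1: Π has equation -24x - 30y + 12z = -78.
Substitute r = (14, 9, 11) + t(-2, -4, -3) into the plane: -474 + 132t = -78, so t = 3.
Intersection: (14, 9, 11) + 3·(-2, -4, -3) = (8, -3, 2).

(8, -3, 2)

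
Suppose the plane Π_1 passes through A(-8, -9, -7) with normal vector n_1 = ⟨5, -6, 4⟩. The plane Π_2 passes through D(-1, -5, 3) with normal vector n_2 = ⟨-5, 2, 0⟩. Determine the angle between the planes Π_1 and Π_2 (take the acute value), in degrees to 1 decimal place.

Π_1: n_1·r = n_1·A gives 5x - 6y + 4z = -14.
Π_2: n_2·r = n_2·D gives -5x + 2y = -5.
cos θ = |n₁·n₂| / (|n₁||n₂|) = |-37| / (√77 · √29).
θ = arccos(0.78299) ≈ 38.5°.

38.5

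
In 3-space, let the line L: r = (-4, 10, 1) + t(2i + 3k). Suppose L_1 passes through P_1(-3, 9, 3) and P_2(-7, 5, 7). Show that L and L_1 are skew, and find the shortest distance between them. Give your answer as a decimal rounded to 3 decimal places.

0.649

A direction vector for L_1 is P_2 − P_1 = (-4, -4, 4).
Common perpendicular direction n = (2, 0, 3) × (-4, -4, 4) = (12, -20, -8).
With w = (-3, 9, 3) − (-4, 10, 1) = (1, -1, 2), w · n = 16.
Since n ≠ 0 the lines are not parallel, and w · n = 16 ≠ 0 so they do not intersect; hence they are skew.
Distance = |w · n| / |n| = |16| / √608 ≈ 0.649.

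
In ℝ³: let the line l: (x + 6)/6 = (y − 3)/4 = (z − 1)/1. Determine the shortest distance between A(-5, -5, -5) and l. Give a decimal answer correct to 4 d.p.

9.0377

l has direction (6, 4, 1) through (-6, 3, 1).
Taking (-6, 3, 1) on l with direction v = (6, 4, 1): w = A − (-6, 3, 1) = (1, -8, -6), and w × v = (16, -37, 52).
Distance = |w × v| / |v| = √4329 / √53 ≈ 9.0377.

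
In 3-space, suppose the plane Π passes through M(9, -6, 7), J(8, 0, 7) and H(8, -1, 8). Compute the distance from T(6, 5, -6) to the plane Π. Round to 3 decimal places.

3.244

MJ = (-1, 6, 0), MH = (-1, 5, 1); a normal to Π is MJ × MH = (6, 1, 1).
Using M: Π has equation 6x + y + z = 55.
n·T − d = (6)·(6) + (1)·(5) + (1)·(-6) − 55 = -20; |n| = √38.
Distance = |-20| / √38 = 20/√38 ≈ 3.244.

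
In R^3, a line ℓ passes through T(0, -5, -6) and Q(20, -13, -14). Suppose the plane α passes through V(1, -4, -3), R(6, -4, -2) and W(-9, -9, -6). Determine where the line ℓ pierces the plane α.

A direction vector for ℓ is Q − T = (20, -8, -8).
VR = (5, 0, 1), VW = (-10, -5, -3); a normal to α is VR × VW = (5, 5, -25).
Using V: α has equation 5x + 5y - 25z = 60.
Substitute r = (0, -5, -6) + t(20, -8, -8) into the plane: 125 + 260t = 60, so t = -1/4.
Intersection: (0, -5, -6) + (-1/4)·(20, -8, -8) = (-5, -3, -4).

(-5, -3, -4)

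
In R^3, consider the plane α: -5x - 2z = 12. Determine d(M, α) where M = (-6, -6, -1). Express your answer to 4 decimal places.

3.7139

n·M − d = (-5)·(-6) + (0)·(-6) + (-2)·(-1) − 12 = 20; |n| = √29.
Distance = |20| / √29 = 20/√29 ≈ 3.7139.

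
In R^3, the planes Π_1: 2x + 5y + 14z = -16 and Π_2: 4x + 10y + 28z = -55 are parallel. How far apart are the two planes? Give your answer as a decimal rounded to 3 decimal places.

0.767

Rescale Π_2 by 1/2: 2x + 5y + 14z = -55/2. Then distance = |-16 − (-55/2)| / √225 ≈ 0.767.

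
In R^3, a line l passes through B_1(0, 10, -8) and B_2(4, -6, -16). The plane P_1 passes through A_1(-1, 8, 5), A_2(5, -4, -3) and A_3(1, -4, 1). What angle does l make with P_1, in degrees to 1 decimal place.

2.9

A direction vector for l is B_2 − B_1 = (4, -16, -8).
A_1A_2 = (6, -12, -8), A_1A_3 = (2, -12, -4); a normal to P_1 is A_1A_2 × A_1A_3 = (-48, 8, -48).
Using A_1: P_1 has equation -48x + 8y - 48z = -128.
sin θ = |n·v| / (|n||v|) = |64| / (√4672 · √336) = 0.05108.
θ ≈ 2.9°.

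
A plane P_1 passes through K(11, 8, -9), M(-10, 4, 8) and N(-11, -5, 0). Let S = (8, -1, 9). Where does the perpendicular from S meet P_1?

(0, 7, 1)

KM = (-21, -4, 17), KN = (-22, -13, 9); a normal to P_1 is KM × KN = (185, -185, 185).
Using K: P_1 has equation 185x - 185y + 185z = -1110.
Foot = S − λn with λ = (n·S − d)/|n|² = (3330 − (-1110))/102675 = 8/185.
Foot = (8, -1, 9) − (8/185)·(185, -185, 185) = (0, 7, 1).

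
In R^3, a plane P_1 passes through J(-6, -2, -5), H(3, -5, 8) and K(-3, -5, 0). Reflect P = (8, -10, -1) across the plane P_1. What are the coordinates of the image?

JH = (9, -3, 13), JK = (3, -3, 5); a normal to P_1 is JH × JK = (24, -6, -18).
Using J: P_1 has equation 24x - 6y - 18z = -42.
λ = (n·P − d)/|n|² = (270 − (-42))/936 = 1/3.
Reflection = P − 2λn = (8, -10, -1) − (2/3)·(24, -6, -18) = (-8, -6, 11).

(-8, -6, 11)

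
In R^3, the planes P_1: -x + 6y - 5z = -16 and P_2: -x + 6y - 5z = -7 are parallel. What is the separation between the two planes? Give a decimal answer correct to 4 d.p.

Same normal n = (-1, 6, -5) with |n| = √62; distance = |-16 − (-7)| / |n| = 9/√62 ≈ 1.1430.

1.1430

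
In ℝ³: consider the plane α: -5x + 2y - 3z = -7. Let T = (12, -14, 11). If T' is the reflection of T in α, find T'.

λ = (n·T − d)/|n|² = (-121 − (-7))/38 = -3.
Reflection = T − 2λn = (12, -14, 11) − (-6)·(-5, 2, -3) = (-18, -2, -7).

(-18, -2, -7)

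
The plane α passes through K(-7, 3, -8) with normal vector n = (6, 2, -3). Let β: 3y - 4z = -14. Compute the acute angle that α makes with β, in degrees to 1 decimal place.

59.1

α: n·r = n·K gives 6x + 2y - 3z = -12.
cos θ = |n₁·n₂| / (|n₁||n₂|) = |18| / (√49 · √25).
θ = arccos(0.51429) ≈ 59.1°.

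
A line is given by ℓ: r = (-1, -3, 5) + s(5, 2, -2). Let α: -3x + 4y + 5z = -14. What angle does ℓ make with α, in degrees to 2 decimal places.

24.74

sin θ = |n·v| / (|n||v|) = |-17| / (√50 · √33) = 0.41851.
θ ≈ 24.74°.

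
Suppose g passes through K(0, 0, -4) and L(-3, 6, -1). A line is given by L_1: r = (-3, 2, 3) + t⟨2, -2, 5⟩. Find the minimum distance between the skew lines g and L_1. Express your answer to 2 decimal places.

A direction vector for g is L − K = (-3, 6, 3).
Common perpendicular direction n = (-3, 6, 3) × (2, -2, 5) = (36, 21, -6).
With w = (-3, 2, 3) − (0, 0, -4) = (-3, 2, 7), w · n = -108.
Distance = |w · n| / |n| = |-108| / √1773 ≈ 2.56.

2.56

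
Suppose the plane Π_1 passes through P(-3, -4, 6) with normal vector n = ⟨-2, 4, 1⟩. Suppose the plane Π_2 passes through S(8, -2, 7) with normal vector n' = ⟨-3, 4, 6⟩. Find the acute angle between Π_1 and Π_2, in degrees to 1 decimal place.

Π_1: n·r = n·P gives -2x + 4y + z = -4.
Π_2: n'·r = n'·S gives -3x + 4y + 6z = 10.
cos θ = |n₁·n₂| / (|n₁||n₂|) = |28| / (√21 · √61).
θ = arccos(0.78232) ≈ 38.5°.

38.5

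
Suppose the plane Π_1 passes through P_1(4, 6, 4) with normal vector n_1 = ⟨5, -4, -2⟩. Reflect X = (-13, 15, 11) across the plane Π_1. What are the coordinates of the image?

Π_1: n_1·r = n_1·P_1 gives 5x - 4y - 2z = -12.
λ = (n·X − d)/|n|² = (-147 − (-12))/45 = -3.
Reflection = X − 2λn = (-13, 15, 11) − (-6)·(5, -4, -2) = (17, -9, -1).

(17, -9, -1)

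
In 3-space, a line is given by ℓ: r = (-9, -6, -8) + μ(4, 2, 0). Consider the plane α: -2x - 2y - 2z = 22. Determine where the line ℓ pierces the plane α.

(-1, -2, -8)

Substitute r = (-9, -6, -8) + t(4, 2, 0) into the plane: 46 + (-12)t = 22, so t = 2.
Intersection: (-9, -6, -8) + 2·(4, 2, 0) = (-1, -2, -8).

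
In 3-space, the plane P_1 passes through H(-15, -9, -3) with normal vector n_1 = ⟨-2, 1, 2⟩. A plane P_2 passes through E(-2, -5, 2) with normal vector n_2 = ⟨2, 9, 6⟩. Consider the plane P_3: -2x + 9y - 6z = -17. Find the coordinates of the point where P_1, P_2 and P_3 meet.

(-8, -3, 1)

P_1: n_1·r = n_1·H gives -2x + y + 2z = 15.
P_2: n_2·r = n_2·E gives 2x + 9y + 6z = -37.
Solving the 3×3 linear system -2x + y + 2z = 15, 2x + 9y + 6z = -37, -2x + 9y - 6z = -17 (e.g. by elimination or Cramer's rule, determinant = 288) gives (-8, -3, 1).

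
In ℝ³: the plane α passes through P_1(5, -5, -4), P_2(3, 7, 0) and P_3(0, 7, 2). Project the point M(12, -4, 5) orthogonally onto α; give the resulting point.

P_1P_2 = (-2, 12, 4), P_1P_3 = (-5, 12, 6); a normal to α is P_1P_2 × P_1P_3 = (24, -8, 36).
Using P_1: α has equation 24x - 8y + 36z = 16.
Foot = M − λn with λ = (n·M − d)/|n|² = (500 − 16)/1936 = 1/4.
Foot = (12, -4, 5) − (1/4)·(24, -8, 36) = (6, -2, -4).

(6, -2, -4)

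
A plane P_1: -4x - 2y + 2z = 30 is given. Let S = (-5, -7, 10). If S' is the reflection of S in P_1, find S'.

λ = (n·S − d)/|n|² = (54 − 30)/24 = 1.
Reflection = S − 2λn = (-5, -7, 10) − 2·(-4, -2, 2) = (3, -3, 6).

(3, -3, 6)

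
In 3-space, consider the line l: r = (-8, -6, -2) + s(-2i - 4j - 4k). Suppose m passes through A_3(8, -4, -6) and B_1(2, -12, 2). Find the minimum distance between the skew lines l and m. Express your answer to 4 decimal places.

12.0167

A direction vector for m is B_1 − A_3 = (-6, -8, 8).
Common perpendicular direction n = (-2, -4, -4) × (-6, -8, 8) = (-64, 40, -8).
With w = (8, -4, -6) − (-8, -6, -2) = (16, 2, -4), w · n = -912.
Distance = |w · n| / |n| = |-912| / √5760 ≈ 12.0167.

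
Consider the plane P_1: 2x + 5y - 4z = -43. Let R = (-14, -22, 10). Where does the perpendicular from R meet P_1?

Foot = R − λn with λ = (n·R − d)/|n|² = (-178 − (-43))/45 = -3.
Foot = (-14, -22, 10) − (-3)·(2, 5, -4) = (-8, -7, -2).

(-8, -7, -2)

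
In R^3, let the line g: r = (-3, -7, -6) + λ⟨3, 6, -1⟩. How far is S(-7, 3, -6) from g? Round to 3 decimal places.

8.119

Taking (-3, -7, -6) on g with direction v = (3, 6, -1): w = S − (-3, -7, -6) = (-4, 10, 0), and w × v = (-10, -4, -54).
Distance = |w × v| / |v| = √3032 / √46 ≈ 8.119.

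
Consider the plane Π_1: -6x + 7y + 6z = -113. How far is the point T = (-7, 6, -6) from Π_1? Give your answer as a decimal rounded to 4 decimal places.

14.6364

n·T − d = (-6)·(-7) + (7)·(6) + (6)·(-6) − (-113) = 161; |n| = √121.
Distance = |161| / √121 = 161/√121 ≈ 14.6364.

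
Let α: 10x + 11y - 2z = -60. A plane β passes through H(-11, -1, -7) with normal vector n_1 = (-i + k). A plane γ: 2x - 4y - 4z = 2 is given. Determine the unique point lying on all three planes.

(-1, -4, 3)

β: n_1·r = n_1·H gives -x + z = 4.
Solving the 3×3 linear system 10x + 11y - 2z = -60, -x + z = 4, 2x - 4y - 4z = 2 (e.g. by elimination or Cramer's rule, determinant = 10) gives (-1, -4, 3).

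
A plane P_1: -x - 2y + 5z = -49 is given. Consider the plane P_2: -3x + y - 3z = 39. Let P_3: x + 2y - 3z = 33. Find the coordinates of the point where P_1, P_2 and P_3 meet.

(-3, 6, -8)

Solving the 3×3 linear system -x - 2y + 5z = -49, -3x + y - 3z = 39, x + 2y - 3z = 33 (e.g. by elimination or Cramer's rule, determinant = -14) gives (-3, 6, -8).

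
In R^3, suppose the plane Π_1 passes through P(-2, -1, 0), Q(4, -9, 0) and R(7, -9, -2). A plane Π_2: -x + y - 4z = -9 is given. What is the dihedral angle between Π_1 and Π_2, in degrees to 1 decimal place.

PQ = (6, -8, 0), PR = (9, -8, -2); a normal to Π_1 is PQ × PR = (16, 12, 24).
Using P: Π_1 has equation 16x + 12y + 24z = -44.
cos θ = |n₁·n₂| / (|n₁||n₂|) = |-100| / (√976 · √18).
θ = arccos(0.75446) ≈ 41.0°.

41.0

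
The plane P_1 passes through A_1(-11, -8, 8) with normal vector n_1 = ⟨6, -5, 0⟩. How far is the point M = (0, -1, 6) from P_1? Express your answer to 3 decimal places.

P_1: n_1·r = n_1·A_1 gives 6x - 5y = -26.
n·M − d = (6)·(0) + (-5)·(-1) + (0)·(6) − (-26) = 31; |n| = √61.
Distance = |31| / √61 = 31/√61 ≈ 3.969.

3.969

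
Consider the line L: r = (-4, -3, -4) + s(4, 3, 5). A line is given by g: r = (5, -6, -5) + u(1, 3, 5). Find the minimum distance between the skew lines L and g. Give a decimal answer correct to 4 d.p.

2.0580

Common perpendicular direction n = (4, 3, 5) × (1, 3, 5) = (0, -15, 9).
With w = (5, -6, -5) − (-4, -3, -4) = (9, -3, -1), w · n = 36.
Distance = |w · n| / |n| = |36| / √306 ≈ 2.0580.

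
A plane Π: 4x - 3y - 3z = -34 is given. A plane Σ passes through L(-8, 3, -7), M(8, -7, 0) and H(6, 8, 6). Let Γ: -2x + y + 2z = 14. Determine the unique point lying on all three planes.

LM = (16, -10, 7), LH = (14, 5, 13); a normal to Σ is LM × LH = (-165, -110, 220).
Using L: Σ has equation -165x - 110y + 220z = -550.
Solving the 3×3 linear system 4x - 3y - 3z = -34, -165x - 110y + 220z = -550, -2x + y + 2z = 14 (e.g. by elimination or Cramer's rule, determinant = -275) gives (2, 10, 4).

(2, 10, 4)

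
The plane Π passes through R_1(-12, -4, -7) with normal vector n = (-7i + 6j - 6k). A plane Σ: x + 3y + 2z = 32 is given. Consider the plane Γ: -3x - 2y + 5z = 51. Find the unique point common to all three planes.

(-12, 10, 7)

Π: n·r = n·R_1 gives -7x + 6y - 6z = 102.
Solving the 3×3 linear system -7x + 6y - 6z = 102, x + 3y + 2z = 32, -3x - 2y + 5z = 51 (e.g. by elimination or Cramer's rule, determinant = -241) gives (-12, 10, 7).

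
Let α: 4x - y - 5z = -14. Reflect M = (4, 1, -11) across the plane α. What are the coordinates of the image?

(-12, 5, 9)

λ = (n·M − d)/|n|² = (70 − (-14))/42 = 2.
Reflection = M − 2λn = (4, 1, -11) − 4·(4, -1, -5) = (-12, 5, 9).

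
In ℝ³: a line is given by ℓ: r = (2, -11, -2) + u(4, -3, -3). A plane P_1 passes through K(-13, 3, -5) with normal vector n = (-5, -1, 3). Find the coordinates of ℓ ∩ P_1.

(-6, -5, 4)

P_1: n·r = n·K gives -5x - y + 3z = 47.
Substitute r = (2, -11, -2) + t(4, -3, -3) into the plane: -5 + (-26)t = 47, so t = -2.
Intersection: (2, -11, -2) + (-2)·(4, -3, -3) = (-6, -5, 4).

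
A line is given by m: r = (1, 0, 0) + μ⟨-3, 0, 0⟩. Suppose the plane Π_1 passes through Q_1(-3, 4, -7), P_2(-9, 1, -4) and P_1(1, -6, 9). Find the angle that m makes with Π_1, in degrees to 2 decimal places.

Q_1P_2 = (-6, -3, 3), Q_1P_1 = (4, -10, 16); a normal to Π_1 is Q_1P_2 × Q_1P_1 = (-18, 108, 72).
Using Q_1: Π_1 has equation -18x + 108y + 72z = -18.
sin θ = |n·v| / (|n||v|) = |54| / (√17172 · √9) = 0.13736.
θ ≈ 7.90°.

7.90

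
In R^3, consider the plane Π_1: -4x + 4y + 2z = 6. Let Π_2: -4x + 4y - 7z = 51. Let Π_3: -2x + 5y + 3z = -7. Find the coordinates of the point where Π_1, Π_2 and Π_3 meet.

(-4, 0, -5)

Solving the 3×3 linear system -4x + 4y + 2z = 6, -4x + 4y - 7z = 51, -2x + 5y + 3z = -7 (e.g. by elimination or Cramer's rule, determinant = -108) gives (-4, 0, -5).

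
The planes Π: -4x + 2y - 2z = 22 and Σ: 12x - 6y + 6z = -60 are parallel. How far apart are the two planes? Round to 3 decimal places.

Rescale Σ by 1/(-3): -4x + 2y - 2z = 20. Then distance = |22 − 20| / √24 ≈ 0.408.

0.408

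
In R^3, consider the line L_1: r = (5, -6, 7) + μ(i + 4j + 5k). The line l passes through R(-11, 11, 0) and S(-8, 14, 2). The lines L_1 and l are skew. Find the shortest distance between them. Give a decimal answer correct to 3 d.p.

A direction vector for l is S − R = (3, 3, 2).
Common perpendicular direction n = (1, 4, 5) × (3, 3, 2) = (-7, 13, -9).
With w = (-11, 11, 0) − (5, -6, 7) = (-16, 17, -7), w · n = 396.
Distance = |w · n| / |n| = |396| / √299 ≈ 22.901.

22.901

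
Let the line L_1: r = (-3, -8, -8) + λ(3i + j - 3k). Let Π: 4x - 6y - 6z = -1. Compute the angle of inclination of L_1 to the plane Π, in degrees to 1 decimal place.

sin θ = |n·v| / (|n||v|) = |24| / (√88 · √19) = 0.58694.
θ ≈ 35.9°.

35.9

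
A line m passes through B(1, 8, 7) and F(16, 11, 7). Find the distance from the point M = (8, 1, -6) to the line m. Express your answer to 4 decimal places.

15.3898

A direction vector for m is F − B = (15, 3, 0).
Taking (1, 8, 7) on m with direction v = (15, 3, 0): w = M − (1, 8, 7) = (7, -7, -13), and w × v = (39, -195, 126).
Distance = |w × v| / |v| = √55422 / √234 ≈ 15.3898.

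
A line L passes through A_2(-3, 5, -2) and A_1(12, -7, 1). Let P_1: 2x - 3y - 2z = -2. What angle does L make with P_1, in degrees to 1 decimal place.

48.5

A direction vector for L is A_1 − A_2 = (15, -12, 3).
sin θ = |n·v| / (|n||v|) = |60| / (√17 · √378) = 0.74848.
θ ≈ 48.5°.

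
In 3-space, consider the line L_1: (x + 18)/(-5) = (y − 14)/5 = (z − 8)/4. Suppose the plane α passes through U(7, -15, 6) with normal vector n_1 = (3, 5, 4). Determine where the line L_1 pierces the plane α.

(-3, -1, -4)

L_1 has direction (-5, 5, 4) through (-18, 14, 8).
α: n_1·r = n_1·U gives 3x + 5y + 4z = -30.
Substitute r = (-18, 14, 8) + t(-5, 5, 4) into the plane: 48 + 26t = -30, so t = -3.
Intersection: (-18, 14, 8) + (-3)·(-5, 5, 4) = (-3, -1, -4).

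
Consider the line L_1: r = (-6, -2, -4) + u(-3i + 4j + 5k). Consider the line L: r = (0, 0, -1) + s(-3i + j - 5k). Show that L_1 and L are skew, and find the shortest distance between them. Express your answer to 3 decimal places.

Common perpendicular direction n = (-3, 4, 5) × (-3, 1, -5) = (-25, -30, 9).
With w = (0, 0, -1) − (-6, -2, -4) = (6, 2, 3), w · n = -183.
Since n ≠ 0 the lines are not parallel, and w · n = -183 ≠ 0 so they do not intersect; hence they are skew.
Distance = |w · n| / |n| = |-183| / √1606 ≈ 4.566.

4.566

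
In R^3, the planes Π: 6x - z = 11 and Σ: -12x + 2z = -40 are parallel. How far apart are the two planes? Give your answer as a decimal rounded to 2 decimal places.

1.48

Rescale Σ by 1/(-2): 6x - z = 20. Then distance = |11 − 20| / √37 ≈ 1.48.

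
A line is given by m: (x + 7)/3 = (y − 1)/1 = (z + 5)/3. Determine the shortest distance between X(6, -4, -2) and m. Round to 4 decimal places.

10.2803

m has direction (3, 1, 3) through (-7, 1, -5).
Taking (-7, 1, -5) on m with direction v = (3, 1, 3): w = X − (-7, 1, -5) = (13, -5, 3), and w × v = (-18, -30, 28).
Distance = |w × v| / |v| = √2008 / √19 ≈ 10.2803.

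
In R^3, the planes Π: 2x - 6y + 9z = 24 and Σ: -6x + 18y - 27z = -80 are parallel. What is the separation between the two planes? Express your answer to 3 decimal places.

0.242

Rescale Σ by 1/(-3): 2x - 6y + 9z = 80/3. Then distance = |24 − (80/3)| / √121 ≈ 0.242.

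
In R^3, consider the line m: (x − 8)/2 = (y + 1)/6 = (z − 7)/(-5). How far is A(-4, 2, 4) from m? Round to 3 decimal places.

12.679

m has direction (2, 6, -5) through (8, -1, 7).
Taking (8, -1, 7) on m with direction v = (2, 6, -5): w = A − (8, -1, 7) = (-12, 3, -3), and w × v = (3, -66, -78).
Distance = |w × v| / |v| = √10449 / √65 ≈ 12.679.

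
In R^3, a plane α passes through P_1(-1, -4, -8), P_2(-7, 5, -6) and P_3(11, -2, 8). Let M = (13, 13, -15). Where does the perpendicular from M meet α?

(-1, 1, -3)

P_1P_2 = (-6, 9, 2), P_1P_3 = (12, 2, 16); a normal to α is P_1P_2 × P_1P_3 = (140, 120, -120).
Using P_1: α has equation 140x + 120y - 120z = 340.
Foot = M − λn with λ = (n·M − d)/|n|² = (5180 − 340)/48400 = 1/10.
Foot = (13, 13, -15) − (1/10)·(140, 120, -120) = (-1, 1, -3).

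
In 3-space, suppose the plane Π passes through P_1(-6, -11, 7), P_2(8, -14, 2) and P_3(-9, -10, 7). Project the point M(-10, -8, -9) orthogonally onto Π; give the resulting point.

P_1P_2 = (14, -3, -5), P_1P_3 = (-3, 1, 0); a normal to Π is P_1P_2 × P_1P_3 = (5, 15, 5).
Using P_1: Π has equation 5x + 15y + 5z = -160.
Foot = M − λn with λ = (n·M − d)/|n|² = (-215 − (-160))/275 = -1/5.
Foot = (-10, -8, -9) − (-1/5)·(5, 15, 5) = (-9, -5, -8).

(-9, -5, -8)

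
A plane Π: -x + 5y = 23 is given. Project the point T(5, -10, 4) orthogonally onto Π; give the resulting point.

Foot = T − λn with λ = (n·T − d)/|n|² = (-55 − 23)/26 = -3.
Foot = (5, -10, 4) − (-3)·(-1, 5, 0) = (2, 5, 4).

(2, 5, 4)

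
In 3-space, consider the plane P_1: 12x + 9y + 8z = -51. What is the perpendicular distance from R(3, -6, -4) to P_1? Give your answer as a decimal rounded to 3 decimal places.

n·R − d = (12)·(3) + (9)·(-6) + (8)·(-4) − (-51) = 1; |n| = √289.
Distance = |1| / √289 = 1/√289 ≈ 0.059.

0.059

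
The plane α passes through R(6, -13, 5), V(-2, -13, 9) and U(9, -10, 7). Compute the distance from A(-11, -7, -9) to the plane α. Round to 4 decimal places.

18.2562

RV = (-8, 0, 4), RU = (3, 3, 2); a normal to α is RV × RU = (-12, 28, -24).
Using R: α has equation -12x + 28y - 24z = -556.
n·A − d = (-12)·(-11) + (28)·(-7) + (-24)·(-9) − (-556) = 708; |n| = √1504.
Distance = |708| / √1504 = 708/√1504 ≈ 18.2562.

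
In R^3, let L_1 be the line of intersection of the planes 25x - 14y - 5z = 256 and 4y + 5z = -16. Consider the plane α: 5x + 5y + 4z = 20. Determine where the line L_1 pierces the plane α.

Direction of L_1: (25, -14, -5) × (0, 4, 5) = (-50, -125, 100).
A point on L_1: solving the two plane equations with x = 14 gives (14, 11, -12).
Substitute r = (14, 11, -12) + t(-50, -125, 100) into the plane: 77 + (-475)t = 20, so t = 3/25.
Intersection: (14, 11, -12) + (3/25)·(-50, -125, 100) = (8, -4, 0).

(8, -4, 0)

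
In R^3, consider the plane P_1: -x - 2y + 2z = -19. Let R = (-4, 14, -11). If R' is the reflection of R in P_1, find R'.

(-10, 2, 1)

λ = (n·R − d)/|n|² = (-46 − (-19))/9 = -3.
Reflection = R − 2λn = (-4, 14, -11) − (-6)·(-1, -2, 2) = (-10, 2, 1).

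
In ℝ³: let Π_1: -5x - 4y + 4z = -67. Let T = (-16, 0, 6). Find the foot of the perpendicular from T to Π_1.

(-1, 12, -6)

Foot = T − λn with λ = (n·T − d)/|n|² = (104 − (-67))/57 = 3.
Foot = (-16, 0, 6) − 3·(-5, -4, 4) = (-1, 12, -6).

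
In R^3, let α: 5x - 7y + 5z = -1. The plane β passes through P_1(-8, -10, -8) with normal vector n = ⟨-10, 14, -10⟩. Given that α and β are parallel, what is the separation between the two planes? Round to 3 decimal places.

β: n·r = n·P_1 gives -10x + 14y - 10z = 20.
Rescale β by 1/(-2): 5x - 7y + 5z = -10. Then distance = |-1 − (-10)| / √99 ≈ 0.905.

0.905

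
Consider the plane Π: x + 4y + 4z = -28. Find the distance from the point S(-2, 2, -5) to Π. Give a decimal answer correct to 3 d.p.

2.437

n·S − d = (1)·(-2) + (4)·(2) + (4)·(-5) − (-28) = 14; |n| = √33.
Distance = |14| / √33 = 14/√33 ≈ 2.437.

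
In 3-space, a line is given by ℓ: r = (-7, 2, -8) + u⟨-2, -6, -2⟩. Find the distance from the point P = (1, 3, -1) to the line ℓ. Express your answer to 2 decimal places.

9.19

Taking (-7, 2, -8) on ℓ with direction v = (-2, -6, -2): w = P − (-7, 2, -8) = (8, 1, 7), and w × v = (40, 2, -46).
Distance = |w × v| / |v| = √3720 / √44 ≈ 9.19.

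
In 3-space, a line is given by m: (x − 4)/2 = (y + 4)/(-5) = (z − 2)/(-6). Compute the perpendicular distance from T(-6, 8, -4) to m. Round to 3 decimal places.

m has direction (2, -5, -6) through (4, -4, 2).
Taking (4, -4, 2) on m with direction v = (2, -5, -6): w = T − (4, -4, 2) = (-10, 12, -6), and w × v = (-102, -72, 26).
Distance = |w × v| / |v| = √16264 / √65 ≈ 15.818.

15.818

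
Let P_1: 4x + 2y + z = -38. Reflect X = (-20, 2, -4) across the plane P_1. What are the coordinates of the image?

(-4, 10, 0)

λ = (n·X − d)/|n|² = (-80 − (-38))/21 = -2.
Reflection = X − 2λn = (-20, 2, -4) − (-4)·(4, 2, 1) = (-4, 10, 0).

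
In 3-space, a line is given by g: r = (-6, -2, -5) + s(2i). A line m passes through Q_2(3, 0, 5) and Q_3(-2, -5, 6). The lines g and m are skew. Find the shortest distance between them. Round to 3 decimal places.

10.198

A direction vector for m is Q_3 − Q_2 = (-5, -5, 1).
Common perpendicular direction n = (2, 0, 0) × (-5, -5, 1) = (0, -2, -10).
With w = (3, 0, 5) − (-6, -2, -5) = (9, 2, 10), w · n = -104.
Distance = |w · n| / |n| = |-104| / √104 ≈ 10.198.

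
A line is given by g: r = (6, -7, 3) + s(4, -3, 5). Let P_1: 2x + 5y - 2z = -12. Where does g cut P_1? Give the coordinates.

(2, -4, -2)

Substitute r = (6, -7, 3) + t(4, -3, 5) into the plane: -29 + (-17)t = -12, so t = -1.
Intersection: (6, -7, 3) + (-1)·(4, -3, 5) = (2, -4, -2).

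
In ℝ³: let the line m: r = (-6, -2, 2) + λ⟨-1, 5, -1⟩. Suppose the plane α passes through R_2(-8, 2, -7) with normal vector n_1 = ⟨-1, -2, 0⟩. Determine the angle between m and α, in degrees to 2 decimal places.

α: n_1·r = n_1·R_2 gives -x - 2y = 4.
sin θ = |n·v| / (|n||v|) = |-9| / (√5 · √27) = 0.77460.
θ ≈ 50.77°.

50.77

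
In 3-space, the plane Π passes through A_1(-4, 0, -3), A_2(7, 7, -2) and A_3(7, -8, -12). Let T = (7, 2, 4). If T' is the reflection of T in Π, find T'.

(3, 10, -8)

A_1A_2 = (11, 7, 1), A_1A_3 = (11, -8, -9); a normal to Π is A_1A_2 × A_1A_3 = (-55, 110, -165).
Using A_1: Π has equation -55x + 110y - 165z = 715.
λ = (n·T − d)/|n|² = (-825 − 715)/42350 = -2/55.
Reflection = T − 2λn = (7, 2, 4) − (-4/55)·(-55, 110, -165) = (3, 10, -8).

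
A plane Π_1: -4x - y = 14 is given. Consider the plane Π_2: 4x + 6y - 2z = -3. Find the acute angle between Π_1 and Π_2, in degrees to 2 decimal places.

cos θ = |n₁·n₂| / (|n₁||n₂|) = |-22| / (√17 · √56).
θ = arccos(0.71302) ≈ 44.52°.

44.52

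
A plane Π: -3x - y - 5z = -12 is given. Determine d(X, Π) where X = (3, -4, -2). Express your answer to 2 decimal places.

2.87

n·X − d = (-3)·(3) + (-1)·(-4) + (-5)·(-2) − (-12) = 17; |n| = √35.
Distance = |17| / √35 = 17/√35 ≈ 2.87.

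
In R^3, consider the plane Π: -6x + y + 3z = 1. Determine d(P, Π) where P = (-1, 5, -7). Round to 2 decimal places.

1.62

n·P − d = (-6)·(-1) + (1)·(5) + (3)·(-7) − 1 = -11; |n| = √46.
Distance = |-11| / √46 = 11/√46 ≈ 1.62.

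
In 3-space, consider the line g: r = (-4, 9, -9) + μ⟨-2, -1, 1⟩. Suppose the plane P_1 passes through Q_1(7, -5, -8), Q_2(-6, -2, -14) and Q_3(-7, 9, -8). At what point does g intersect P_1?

(-6, 8, -8)

Q_1Q_2 = (-13, 3, -6), Q_1Q_3 = (-14, 14, 0); a normal to P_1 is Q_1Q_2 × Q_1Q_3 = (84, 84, -140).
Using Q_1: P_1 has equation 84x + 84y - 140z = 1288.
Substitute r = (-4, 9, -9) + t(-2, -1, 1) into the plane: 1680 + (-392)t = 1288, so t = 1.
Intersection: (-4, 9, -9) + 1·(-2, -1, 1) = (-6, 8, -8).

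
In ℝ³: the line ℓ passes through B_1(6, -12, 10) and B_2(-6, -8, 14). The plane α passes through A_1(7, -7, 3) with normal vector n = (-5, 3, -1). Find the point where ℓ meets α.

(3, -11, 11)

A direction vector for ℓ is B_2 − B_1 = (-12, 4, 4).
α: n·r = n·A_1 gives -5x + 3y - z = -59.
Substitute r = (6, -12, 10) + t(-12, 4, 4) into the plane: -76 + 68t = -59, so t = 1/4.
Intersection: (6, -12, 10) + (1/4)·(-12, 4, 4) = (3, -11, 11).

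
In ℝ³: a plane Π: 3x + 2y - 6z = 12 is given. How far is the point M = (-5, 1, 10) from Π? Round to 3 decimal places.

n·M − d = (3)·(-5) + (2)·(1) + (-6)·(10) − 12 = -85; |n| = √49.
Distance = |-85| / √49 = 85/√49 ≈ 12.143.

12.143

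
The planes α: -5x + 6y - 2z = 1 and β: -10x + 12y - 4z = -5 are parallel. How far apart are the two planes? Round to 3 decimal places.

Rescale β by 1/2: -5x + 6y - 2z = -5/2. Then distance = |1 − (-5/2)| / √65 ≈ 0.434.

0.434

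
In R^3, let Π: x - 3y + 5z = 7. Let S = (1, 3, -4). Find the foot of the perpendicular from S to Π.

Foot = S − λn with λ = (n·S − d)/|n|² = (-28 − 7)/35 = -1.
Foot = (1, 3, -4) − (-1)·(1, -3, 5) = (2, 0, 1).

(2, 0, 1)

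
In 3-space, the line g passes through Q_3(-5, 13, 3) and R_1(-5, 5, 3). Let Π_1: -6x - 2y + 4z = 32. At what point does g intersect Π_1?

(-5, 5, 3)

A direction vector for g is R_1 − Q_3 = (0, -8, 0).
Substitute r = (-5, 13, 3) + t(0, -8, 0) into the plane: 16 + 16t = 32, so t = 1.
Intersection: (-5, 13, 3) + 1·(0, -8, 0) = (-5, 5, 3).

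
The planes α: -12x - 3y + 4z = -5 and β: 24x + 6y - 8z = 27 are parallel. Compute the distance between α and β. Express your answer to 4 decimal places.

Rescale β by 1/(-2): -12x - 3y + 4z = -27/2. Then distance = |-5 − (-27/2)| / √169 ≈ 0.6538.

0.6538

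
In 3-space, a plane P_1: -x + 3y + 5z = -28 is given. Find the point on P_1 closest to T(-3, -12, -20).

Foot = T − λn with λ = (n·T − d)/|n|² = (-133 − (-28))/35 = -3.
Foot = (-3, -12, -20) − (-3)·(-1, 3, 5) = (-6, -3, -5).

(-6, -3, -5)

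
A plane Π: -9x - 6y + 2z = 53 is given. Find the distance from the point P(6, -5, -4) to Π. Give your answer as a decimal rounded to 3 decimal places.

n·P − d = (-9)·(6) + (-6)·(-5) + (2)·(-4) − 53 = -85; |n| = √121.
Distance = |-85| / √121 = 85/√121 ≈ 7.727.

7.727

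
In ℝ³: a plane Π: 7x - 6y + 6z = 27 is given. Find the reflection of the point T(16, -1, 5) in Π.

(2, 11, -7)

λ = (n·T − d)/|n|² = (148 − 27)/121 = 1.
Reflection = T − 2λn = (16, -1, 5) − 2·(7, -6, 6) = (2, 11, -7).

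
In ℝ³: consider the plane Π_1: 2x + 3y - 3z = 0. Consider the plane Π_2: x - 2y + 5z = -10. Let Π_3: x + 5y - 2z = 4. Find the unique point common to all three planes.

Solving the 3×3 linear system 2x + 3y - 3z = 0, x - 2y + 5z = -10, x + 5y - 2z = 4 (e.g. by elimination or Cramer's rule, determinant = -42) gives (-3, 1, -1).

(-3, 1, -1)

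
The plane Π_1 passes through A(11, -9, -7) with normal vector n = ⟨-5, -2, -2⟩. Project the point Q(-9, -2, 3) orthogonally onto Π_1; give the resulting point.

(1, 2, 7)

Π_1: n·r = n·A gives -5x - 2y - 2z = -23.
Foot = Q − λn with λ = (n·Q − d)/|n|² = (43 − (-23))/33 = 2.
Foot = (-9, -2, 3) − 2·(-5, -2, -2) = (1, 2, 7).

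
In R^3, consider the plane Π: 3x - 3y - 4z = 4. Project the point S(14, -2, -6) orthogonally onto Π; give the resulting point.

Foot = S − λn with λ = (n·S − d)/|n|² = (72 − 4)/34 = 2.
Foot = (14, -2, -6) − 2·(3, -3, -4) = (8, 4, 2).

(8, 4, 2)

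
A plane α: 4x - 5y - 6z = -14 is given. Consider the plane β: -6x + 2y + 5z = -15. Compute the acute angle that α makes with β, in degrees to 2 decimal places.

25.22

cos θ = |n₁·n₂| / (|n₁||n₂|) = |-64| / (√77 · √65).
θ = arccos(0.90464) ≈ 25.22°.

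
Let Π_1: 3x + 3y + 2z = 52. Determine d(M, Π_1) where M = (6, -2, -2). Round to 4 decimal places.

9.3808

n·M − d = (3)·(6) + (3)·(-2) + (2)·(-2) − 52 = -44; |n| = √22.
Distance = |-44| / √22 = 44/√22 ≈ 9.3808.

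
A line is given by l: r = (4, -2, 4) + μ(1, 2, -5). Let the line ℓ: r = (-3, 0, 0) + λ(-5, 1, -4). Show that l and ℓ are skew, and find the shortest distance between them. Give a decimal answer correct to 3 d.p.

Common perpendicular direction n = (1, 2, -5) × (-5, 1, -4) = (-3, 29, 11).
With w = (-3, 0, 0) − (4, -2, 4) = (-7, 2, -4), w · n = 35.
Since n ≠ 0 the lines are not parallel, and w · n = 35 ≠ 0 so they do not intersect; hence they are skew.
Distance = |w · n| / |n| = |35| / √971 ≈ 1.123.

1.123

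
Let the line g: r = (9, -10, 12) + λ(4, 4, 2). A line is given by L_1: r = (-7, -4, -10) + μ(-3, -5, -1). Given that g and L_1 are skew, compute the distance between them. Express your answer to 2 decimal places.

Common perpendicular direction n = (4, 4, 2) × (-3, -5, -1) = (6, -2, -8).
With w = (-7, -4, -10) − (9, -10, 12) = (-16, 6, -22), w · n = 68.
Distance = |w · n| / |n| = |68| / √104 ≈ 6.67.

6.67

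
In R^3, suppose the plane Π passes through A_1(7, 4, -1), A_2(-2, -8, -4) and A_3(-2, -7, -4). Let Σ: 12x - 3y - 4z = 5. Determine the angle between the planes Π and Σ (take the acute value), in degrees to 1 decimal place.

A_1A_2 = (-9, -12, -3), A_1A_3 = (-9, -11, -3); a normal to Π is A_1A_2 × A_1A_3 = (3, 0, -9).
Using A_1: Π has equation 3x - 9z = 30.
cos θ = |n₁·n₂| / (|n₁||n₂|) = |72| / (√90 · √169).
θ = arccos(0.58381) ≈ 54.3°.

54.3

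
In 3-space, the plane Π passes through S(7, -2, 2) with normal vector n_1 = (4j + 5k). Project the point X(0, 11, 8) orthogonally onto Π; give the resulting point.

(0, 3, -2)

Π: n_1·r = n_1·S gives 4y + 5z = 2.
Foot = X − λn with λ = (n·X − d)/|n|² = (84 − 2)/41 = 2.
Foot = (0, 11, 8) − 2·(0, 4, 5) = (0, 3, -2).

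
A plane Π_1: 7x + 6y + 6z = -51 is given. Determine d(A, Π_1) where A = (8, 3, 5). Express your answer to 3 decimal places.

14.091

n·A − d = (7)·(8) + (6)·(3) + (6)·(5) − (-51) = 155; |n| = √121.
Distance = |155| / √121 = 155/√121 ≈ 14.091.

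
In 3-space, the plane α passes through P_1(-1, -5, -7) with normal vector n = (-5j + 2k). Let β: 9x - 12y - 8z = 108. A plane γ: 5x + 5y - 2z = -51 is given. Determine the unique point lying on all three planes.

(-8, -7, -12)

α: n·r = n·P_1 gives -5y + 2z = 11.
Solving the 3×3 linear system -5y + 2z = 11, 9x - 12y - 8z = 108, 5x + 5y - 2z = -51 (e.g. by elimination or Cramer's rule, determinant = 320) gives (-8, -7, -12).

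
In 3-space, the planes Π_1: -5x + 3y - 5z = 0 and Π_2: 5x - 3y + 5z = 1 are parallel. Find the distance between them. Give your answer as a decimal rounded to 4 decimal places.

0.1302

Rescale Π_2 by 1/(-1): -5x + 3y - 5z = -1. Then distance = |0 − (-1)| / √59 ≈ 0.1302.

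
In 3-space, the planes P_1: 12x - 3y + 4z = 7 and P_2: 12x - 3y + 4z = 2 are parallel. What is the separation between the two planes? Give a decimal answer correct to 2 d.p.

0.38

Same normal n = (12, -3, 4) with |n| = √169; distance = |7 − 2| / |n| = 5/√169 ≈ 0.38.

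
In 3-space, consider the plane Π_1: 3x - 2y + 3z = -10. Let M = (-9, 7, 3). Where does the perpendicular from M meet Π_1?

(-6, 5, 6)

Foot = M − λn with λ = (n·M − d)/|n|² = (-32 − (-10))/22 = -1.
Foot = (-9, 7, 3) − (-1)·(3, -2, 3) = (-6, 5, 6).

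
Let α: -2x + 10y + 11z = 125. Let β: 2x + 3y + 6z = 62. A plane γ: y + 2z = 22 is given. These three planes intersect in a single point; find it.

Solving the 3×3 linear system -2x + 10y + 11z = 125, 2x + 3y + 6z = 62, y + 2z = 22 (e.g. by elimination or Cramer's rule, determinant = -18) gives (-2, 0, 11).

(-2, 0, 11)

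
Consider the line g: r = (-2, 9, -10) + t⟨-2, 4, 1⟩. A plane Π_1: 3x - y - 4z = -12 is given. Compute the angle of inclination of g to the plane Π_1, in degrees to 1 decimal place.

sin θ = |n·v| / (|n||v|) = |-14| / (√26 · √21) = 0.59914.
θ ≈ 36.8°.

36.8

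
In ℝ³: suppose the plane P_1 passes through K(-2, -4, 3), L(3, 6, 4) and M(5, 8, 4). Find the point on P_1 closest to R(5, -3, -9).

KL = (5, 10, 1), KM = (7, 12, 1); a normal to P_1 is KL × KM = (-2, 2, -10).
Using K: P_1 has equation -2x + 2y - 10z = -34.
Foot = R − λn with λ = (n·R − d)/|n|² = (74 − (-34))/108 = 1.
Foot = (5, -3, -9) − 1·(-2, 2, -10) = (7, -5, 1).

(7, -5, 1)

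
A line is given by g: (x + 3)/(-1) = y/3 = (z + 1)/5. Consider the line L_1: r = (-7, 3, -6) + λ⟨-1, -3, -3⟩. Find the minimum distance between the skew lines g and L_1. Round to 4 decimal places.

g has direction (-1, 3, 5) through (-3, 0, -1).
Common perpendicular direction n = (-1, 3, 5) × (-1, -3, -3) = (6, -8, 6).
With w = (-7, 3, -6) − (-3, 0, -1) = (-4, 3, -5), w · n = -78.
Distance = |w · n| / |n| = |-78| / √136 ≈ 6.6884.

6.6884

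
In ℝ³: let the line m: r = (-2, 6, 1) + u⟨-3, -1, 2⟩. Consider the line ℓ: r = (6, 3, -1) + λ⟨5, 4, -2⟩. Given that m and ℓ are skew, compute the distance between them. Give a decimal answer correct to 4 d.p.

4.5772

Common perpendicular direction n = (-3, -1, 2) × (5, 4, -2) = (-6, 4, -7).
With w = (6, 3, -1) − (-2, 6, 1) = (8, -3, -2), w · n = -46.
Distance = |w · n| / |n| = |-46| / √101 ≈ 4.5772.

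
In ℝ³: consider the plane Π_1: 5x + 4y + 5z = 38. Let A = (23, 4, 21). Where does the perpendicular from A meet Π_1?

(8, -8, 6)

Foot = A − λn with λ = (n·A − d)/|n|² = (236 − 38)/66 = 3.
Foot = (23, 4, 21) − 3·(5, 4, 5) = (8, -8, 6).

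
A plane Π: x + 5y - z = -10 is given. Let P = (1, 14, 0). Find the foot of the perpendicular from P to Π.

Foot = P − λn with λ = (n·P − d)/|n|² = (71 − (-10))/27 = 3.
Foot = (1, 14, 0) − 3·(1, 5, -1) = (-2, -1, 3).

(-2, -1, 3)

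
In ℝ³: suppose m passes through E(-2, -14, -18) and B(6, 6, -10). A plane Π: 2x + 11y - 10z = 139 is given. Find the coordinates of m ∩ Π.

A direction vector for m is B − E = (8, 20, 8).
Substitute r = (-2, -14, -18) + t(8, 20, 8) into the plane: 22 + 156t = 139, so t = 3/4.
Intersection: (-2, -14, -18) + (3/4)·(8, 20, 8) = (4, 1, -12).

(4, 1, -12)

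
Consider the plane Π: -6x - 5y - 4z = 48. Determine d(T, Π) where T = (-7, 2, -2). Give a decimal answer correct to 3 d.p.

0.912

n·T − d = (-6)·(-7) + (-5)·(2) + (-4)·(-2) − 48 = -8; |n| = √77.
Distance = |-8| / √77 = 8/√77 ≈ 0.912.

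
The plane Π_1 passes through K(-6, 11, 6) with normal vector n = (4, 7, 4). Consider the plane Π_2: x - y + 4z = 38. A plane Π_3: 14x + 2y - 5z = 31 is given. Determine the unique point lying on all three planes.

(5, 3, 9)

Π_1: n·r = n·K gives 4x + 7y + 4z = 77.
Solving the 3×3 linear system 4x + 7y + 4z = 77, x - y + 4z = 38, 14x + 2y - 5z = 31 (e.g. by elimination or Cramer's rule, determinant = 479) gives (5, 3, 9).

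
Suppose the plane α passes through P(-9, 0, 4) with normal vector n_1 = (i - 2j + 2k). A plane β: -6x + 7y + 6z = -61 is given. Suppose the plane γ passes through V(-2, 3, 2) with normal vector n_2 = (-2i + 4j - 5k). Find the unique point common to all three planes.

α: n_1·r = n_1·P gives x - 2y + 2z = -1.
γ: n_2·r = n_2·V gives -2x + 4y - 5z = 6.
Solving the 3×3 linear system x - 2y + 2z = -1, -6x + 7y + 6z = -61, -2x + 4y - 5z = 6 (e.g. by elimination or Cramer's rule, determinant = 5) gives (5, -1, -4).

(5, -1, -4)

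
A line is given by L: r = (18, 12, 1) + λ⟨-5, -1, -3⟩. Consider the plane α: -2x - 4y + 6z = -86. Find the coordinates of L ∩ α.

Substitute r = (18, 12, 1) + t(-5, -1, -3) into the plane: -78 + (-4)t = -86, so t = 2.
Intersection: (18, 12, 1) + 2·(-5, -1, -3) = (8, 10, -5).

(8, 10, -5)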